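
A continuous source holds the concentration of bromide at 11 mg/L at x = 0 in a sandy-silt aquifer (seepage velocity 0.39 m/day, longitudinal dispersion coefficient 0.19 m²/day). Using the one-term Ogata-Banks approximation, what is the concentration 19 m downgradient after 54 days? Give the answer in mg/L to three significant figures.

7.43 mg/L

For a continuous step input, C/C₀ ≈ ½·erfc((x−vt)/(2√(Dt))).
vt = 0.39 × 54 = 21.06 m and 2√(Dt) = 2√(0.19 × 54) = 6.406 m.
Argument (x−vt)/(2√(Dt)) = (19 − 21.06)/6.406 = -0.3216; ½·erfc(-0.3216) = 0.6754.
C = 11 × 0.6754 = 7.43 mg/L.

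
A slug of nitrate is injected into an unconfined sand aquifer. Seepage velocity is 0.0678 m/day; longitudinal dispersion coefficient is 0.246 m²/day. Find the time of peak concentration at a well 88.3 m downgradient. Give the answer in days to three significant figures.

For the 1D instantaneous-source solution, setting ∂C/∂t = 0 at fixed x gives v²t² + 2Dt − x² = 0, so t = (√(D² + v²x²) − D)/v².
√(D² + v²x²) = √(0.246² + 0.0678² × 88.3²) = 5.992; v² = 0.00459684.
t = (5.992 − 0.246)/0.00459684 = 1250 days (vs. the pure-advection estimate x/v = 1300 d).

1250 days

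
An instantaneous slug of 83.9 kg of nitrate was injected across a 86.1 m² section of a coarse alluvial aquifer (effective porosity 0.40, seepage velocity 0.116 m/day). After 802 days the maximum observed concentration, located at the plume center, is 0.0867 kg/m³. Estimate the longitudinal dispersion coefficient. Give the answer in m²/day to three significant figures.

At the plume center C_max = M/(n_e·A·√(4πDt)), so D = M²/(4πt·(n_e·A·C_max)²).
n_e·A·C_max = 0.40 × 86.1 × 0.0867 = 2.986 kg/m.
D = 83.9²/(4π × 802 × 2.986²) = 0.0783 m²/day.

0.0783 m²/day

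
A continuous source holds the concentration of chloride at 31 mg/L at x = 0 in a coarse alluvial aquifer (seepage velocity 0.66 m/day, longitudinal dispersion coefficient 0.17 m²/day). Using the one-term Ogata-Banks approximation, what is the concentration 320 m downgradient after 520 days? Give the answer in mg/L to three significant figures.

29.7 mg/L

For a continuous step input, C/C₀ ≈ ½·erfc((x−vt)/(2√(Dt))).
vt = 0.66 × 520 = 343.2 m and 2√(Dt) = 2√(0.17 × 520) = 18.80 m.
Argument (x−vt)/(2√(Dt)) = (320 − 343.2)/18.80 = -1.234; ½·erfc(-1.234) = 0.9595.
C = 31 × 0.9595 = 29.7 mg/L.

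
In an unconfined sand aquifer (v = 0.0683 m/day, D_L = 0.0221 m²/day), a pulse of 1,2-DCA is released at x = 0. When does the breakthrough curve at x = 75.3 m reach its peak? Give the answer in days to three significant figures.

1100 days

For the 1D instantaneous-source solution, setting ∂C/∂t = 0 at fixed x gives v²t² + 2Dt − x² = 0, so t = (√(D² + v²x²) − D)/v².
√(D² + v²x²) = √(0.0221² + 0.0683² × 75.3²) = 5.143; v² = 0.00466489.
t = (5.143 − 0.0221)/0.00466489 = 1100 days (vs. the pure-advection estimate x/v = 1100 d).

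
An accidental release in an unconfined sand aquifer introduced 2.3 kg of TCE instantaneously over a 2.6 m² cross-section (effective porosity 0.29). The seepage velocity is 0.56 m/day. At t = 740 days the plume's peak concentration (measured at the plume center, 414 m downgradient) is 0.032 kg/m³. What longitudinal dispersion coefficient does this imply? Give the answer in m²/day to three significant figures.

At the plume center C_max = M/(n_e·A·√(4πDt)), so D = M²/(4πt·(n_e·A·C_max)²).
n_e·A·C_max = 0.29 × 2.6 × 0.032 = 0.02413 kg/m.
D = 2.3²/(4π × 740 × 0.02413²) = 0.977 m²/day.

0.977 m²/day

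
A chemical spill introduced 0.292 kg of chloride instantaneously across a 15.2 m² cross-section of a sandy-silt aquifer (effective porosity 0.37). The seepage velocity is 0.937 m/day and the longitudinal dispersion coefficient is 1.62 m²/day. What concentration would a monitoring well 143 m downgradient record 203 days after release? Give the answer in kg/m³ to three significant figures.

For an instantaneous plane source, C(x,t) = M/(n_e·A·√(4πDt)) · exp(−(x−vt)²/(4Dt)), with n_e·A the pore (flow) area.
Plume center vt = 0.937 × 203 = 190.211 m, so the well at 143 m is 47.211 m upgradient of the peak.
√(4πDt) = 64.29 m, giving peak height M/(n_e·A·√(4πDt)) = 0.292/(0.37 × 15.2 × 64.29) = 0.0008076 kg/m³.
(x−vt)²/(4Dt) = (-47.211)²/(4 × 1.62 × 203) = 1.694; exp(−1.694) = 0.1838.
C = 0.0008076 × 0.1838 = 0.000148 kg/m³.

0.000148 kg/m³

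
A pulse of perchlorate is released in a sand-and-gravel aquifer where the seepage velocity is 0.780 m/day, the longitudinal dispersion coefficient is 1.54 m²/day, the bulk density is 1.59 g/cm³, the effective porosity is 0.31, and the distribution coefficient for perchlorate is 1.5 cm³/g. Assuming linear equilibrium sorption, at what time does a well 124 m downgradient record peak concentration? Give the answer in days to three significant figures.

1360 days

Retardation factor R = 1 + ρ_b·K_d/n = 1 + 1.59 × 1.5/0.31 = 8.694.
Sorption retards both mechanisms: v_R = v/R = 0.08972 m/day, D_R = D/R = 0.1771 m²/day.
Peak time from v_R²t² + 2D_R t − x² = 0: t = (√(D_R² + v_R²x²) − D_R)/v_R².
√(D_R² + v_R²x²) = √(0.1771² + 0.08972² × 124²) = 11.13; v_R² = 0.008050.
t = (11.13 − 0.1771)/0.008050 = 1360 days.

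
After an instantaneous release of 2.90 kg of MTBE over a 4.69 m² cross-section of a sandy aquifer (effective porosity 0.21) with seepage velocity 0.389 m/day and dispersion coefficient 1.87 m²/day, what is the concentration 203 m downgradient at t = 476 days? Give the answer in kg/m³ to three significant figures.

0.0255 kg/m³

For an instantaneous plane source, C(x,t) = M/(n_e·A·√(4πDt)) · exp(−(x−vt)²/(4Dt)), with n_e·A the pore (flow) area.
Plume center vt = 0.389 × 476 = 185.164 m, so the well at 203 m is 17.836 m downgradient of the peak.
√(4πDt) = 105.8 m, giving peak height M/(n_e·A·√(4πDt)) = 2.90/(0.21 × 4.69 × 105.8) = 0.02783 kg/m³.
(x−vt)²/(4Dt) = (17.836)²/(4 × 1.87 × 476) = 0.08935; exp(−0.08935) = 0.9145.
C = 0.02783 × 0.9145 = 0.0255 kg/m³.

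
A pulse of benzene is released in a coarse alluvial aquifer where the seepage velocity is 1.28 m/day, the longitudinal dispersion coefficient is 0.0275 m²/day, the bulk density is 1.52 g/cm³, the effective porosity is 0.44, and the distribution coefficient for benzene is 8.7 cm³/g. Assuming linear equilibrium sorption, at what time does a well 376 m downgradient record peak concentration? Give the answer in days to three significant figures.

Retardation factor R = 1 + ρ_b·K_d/n = 1 + 1.52 × 8.7/0.44 = 31.05.
Sorption retards both mechanisms: v_R = v/R = 0.04122 m/day, D_R = D/R = 0.0008857 m²/day.
Peak time from v_R²t² + 2D_R t − x² = 0: t = (√(D_R² + v_R²x²) − D_R)/v_R².
√(D_R² + v_R²x²) = √(0.0008857² + 0.04122² × 376²) = 15.50; v_R² = 0.001699.
t = (15.50 − 0.0008857)/0.001699 = 9120 days.

9120 days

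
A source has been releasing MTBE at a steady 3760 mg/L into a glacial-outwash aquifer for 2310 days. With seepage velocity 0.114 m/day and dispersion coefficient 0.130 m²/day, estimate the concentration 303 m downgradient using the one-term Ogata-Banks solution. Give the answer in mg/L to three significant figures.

199 mg/L

For a continuous step input, C/C₀ ≈ ½·erfc((x−vt)/(2√(Dt))).
vt = 0.114 × 2310 = 263.34 m and 2√(Dt) = 2√(0.130 × 2310) = 34.66 m.
Argument (x−vt)/(2√(Dt)) = (303 − 263.34)/34.66 = 1.144; ½·erfc(1.144) = 0.05285.
C = 3760 × 0.05285 = 199 mg/L.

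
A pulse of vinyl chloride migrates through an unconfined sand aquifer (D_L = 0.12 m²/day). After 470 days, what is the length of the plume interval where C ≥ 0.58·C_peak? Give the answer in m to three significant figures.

The plume is Gaussian with σ = √(2Dt) = √(2 × 0.12 × 470) = 10.62 m.
C/C_peak = exp(−Δx²/(2σ²)) = 0.58 ⇒ Δx = σ·√(−2 ln 0.58) = 10.62 × 1.044 = 11.09 m.
Width = 2Δx = 22.2 m.

22.2 m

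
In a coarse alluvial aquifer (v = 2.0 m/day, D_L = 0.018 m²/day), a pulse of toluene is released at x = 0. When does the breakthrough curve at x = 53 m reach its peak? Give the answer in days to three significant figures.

For the 1D instantaneous-source solution, setting ∂C/∂t = 0 at fixed x gives v²t² + 2Dt − x² = 0, so t = (√(D² + v²x²) − D)/v².
√(D² + v²x²) = √(0.018² + 2.0² × 53²) = 106.0; v² = 4.
t = (106.0 − 0.018)/4 = 26.5 days (vs. the pure-advection estimate x/v = 26.5 d).

26.5 days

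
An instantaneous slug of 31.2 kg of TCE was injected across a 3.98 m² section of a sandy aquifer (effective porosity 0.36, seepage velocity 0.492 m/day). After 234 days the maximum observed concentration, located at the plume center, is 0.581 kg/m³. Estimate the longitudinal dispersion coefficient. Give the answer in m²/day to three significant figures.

0.478 m²/day

At the plume center C_max = M/(n_e·A·√(4πDt)), so D = M²/(4πt·(n_e·A·C_max)²).
n_e·A·C_max = 0.36 × 3.98 × 0.581 = 0.8325 kg/m.
D = 31.2²/(4π × 234 × 0.8325²) = 0.478 m²/day.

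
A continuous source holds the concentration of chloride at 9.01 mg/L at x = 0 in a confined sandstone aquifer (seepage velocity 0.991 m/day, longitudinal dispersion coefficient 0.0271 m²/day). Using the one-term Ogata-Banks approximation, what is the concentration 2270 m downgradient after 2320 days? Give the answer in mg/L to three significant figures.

For a continuous step input, C/C₀ ≈ ½·erfc((x−vt)/(2√(Dt))).
vt = 0.991 × 2320 = 2299.12 m and 2√(Dt) = 2√(0.0271 × 2320) = 15.86 m.
Argument (x−vt)/(2√(Dt)) = (2270 − 2299.12)/15.86 = -1.836; ½·erfc(-1.836) = 0.9953.
C = 9.01 × 0.9953 = 8.97 mg/L.

8.97 mg/L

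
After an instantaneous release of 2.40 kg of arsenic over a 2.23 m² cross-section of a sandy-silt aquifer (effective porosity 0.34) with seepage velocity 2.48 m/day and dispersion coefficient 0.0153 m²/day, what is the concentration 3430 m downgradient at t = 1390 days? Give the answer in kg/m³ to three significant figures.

0.00598 kg/m³

For an instantaneous plane source, C(x,t) = M/(n_e·A·√(4πDt)) · exp(−(x−vt)²/(4Dt)), with n_e·A the pore (flow) area.
Plume center vt = 2.48 × 1390 = 3447.2 m, so the well at 3430 m is 17.2 m upgradient of the peak.
√(4πDt) = 16.35 m, giving peak height M/(n_e·A·√(4πDt)) = 2.40/(0.34 × 2.23 × 16.35) = 0.1936 kg/m³.
(x−vt)²/(4Dt) = (-17.2)²/(4 × 0.0153 × 1390) = 3.478; exp(−3.478) = 0.03087.
C = 0.1936 × 0.03087 = 0.00598 kg/m³.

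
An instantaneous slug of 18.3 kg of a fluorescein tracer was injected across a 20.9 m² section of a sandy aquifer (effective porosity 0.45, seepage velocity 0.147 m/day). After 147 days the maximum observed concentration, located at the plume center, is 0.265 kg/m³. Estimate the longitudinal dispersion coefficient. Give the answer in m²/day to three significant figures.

At the plume center C_max = M/(n_e·A·√(4πDt)), so D = M²/(4πt·(n_e·A·C_max)²).
n_e·A·C_max = 0.45 × 20.9 × 0.265 = 2.492 kg/m.
D = 18.3²/(4π × 147 × 2.492²) = 0.0292 m²/day.

0.0292 m²/day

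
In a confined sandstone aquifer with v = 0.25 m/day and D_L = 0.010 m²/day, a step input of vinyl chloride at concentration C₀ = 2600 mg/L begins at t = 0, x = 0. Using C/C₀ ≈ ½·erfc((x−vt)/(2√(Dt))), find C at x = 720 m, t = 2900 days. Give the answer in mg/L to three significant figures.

1940 mg/L

For a continuous step input, C/C₀ ≈ ½·erfc((x−vt)/(2√(Dt))).
vt = 0.25 × 2900 = 725 m and 2√(Dt) = 2√(0.010 × 2900) = 10.77 m.
Argument (x−vt)/(2√(Dt)) = (720 − 725)/10.77 = -0.4643; ½·erfc(-0.4643) = 0.7443.
C = 2600 × 0.7443 = 1940 mg/L.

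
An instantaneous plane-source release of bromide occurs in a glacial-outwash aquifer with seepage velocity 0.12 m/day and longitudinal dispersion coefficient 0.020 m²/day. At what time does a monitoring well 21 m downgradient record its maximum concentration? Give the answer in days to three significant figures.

For the 1D instantaneous-source solution, setting ∂C/∂t = 0 at fixed x gives v²t² + 2Dt − x² = 0, so t = (√(D² + v²x²) − D)/v².
√(D² + v²x²) = √(0.020² + 0.12² × 21²) = 2.520; v² = 0.0144.
t = (2.520 − 0.020)/0.0144 = 174 days (vs. the pure-advection estimate x/v = 175 d).

174 days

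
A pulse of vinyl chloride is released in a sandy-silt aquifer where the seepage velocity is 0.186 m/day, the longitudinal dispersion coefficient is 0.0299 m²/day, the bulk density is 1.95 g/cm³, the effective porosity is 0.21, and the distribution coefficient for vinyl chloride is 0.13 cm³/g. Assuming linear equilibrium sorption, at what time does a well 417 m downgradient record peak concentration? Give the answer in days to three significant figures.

4950 days

Retardation factor R = 1 + ρ_b·K_d/n = 1 + 1.95 × 0.13/0.21 = 2.207.
Sorption retards both mechanisms: v_R = v/R = 0.08428 m/day, D_R = D/R = 0.01355 m²/day.
Peak time from v_R²t² + 2D_R t − x² = 0: t = (√(D_R² + v_R²x²) − D_R)/v_R².
√(D_R² + v_R²x²) = √(0.01355² + 0.08428² × 417²) = 35.14; v_R² = 0.007103.
t = (35.14 − 0.01355)/0.007103 = 4950 days.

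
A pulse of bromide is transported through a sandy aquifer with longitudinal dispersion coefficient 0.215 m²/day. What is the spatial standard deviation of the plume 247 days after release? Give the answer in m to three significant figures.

10.3 m

Dispersive spreading gives a Gaussian with σ² = 2Dt; advection only shifts the center.
σ = √(2 × 0.215 × 247) = 10.3 m.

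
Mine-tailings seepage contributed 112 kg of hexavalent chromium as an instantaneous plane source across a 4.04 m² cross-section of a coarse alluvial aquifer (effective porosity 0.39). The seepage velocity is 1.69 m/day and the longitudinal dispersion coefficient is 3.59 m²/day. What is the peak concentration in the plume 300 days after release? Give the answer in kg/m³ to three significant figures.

The peak of an instantaneous 1D plume sits at x = vt; there the Gaussian factor is 1 and C_max = M/(n_e·A·√(4πDt)), where n_e·A is the pore area the mass is dissolved in.
√(4πDt) = √(4π × 3.59 × 300) = 116.3 m, so C_max = 112/(0.39 × 4.04 × 116.3) = 0.611 kg/m³.

0.611 kg/m³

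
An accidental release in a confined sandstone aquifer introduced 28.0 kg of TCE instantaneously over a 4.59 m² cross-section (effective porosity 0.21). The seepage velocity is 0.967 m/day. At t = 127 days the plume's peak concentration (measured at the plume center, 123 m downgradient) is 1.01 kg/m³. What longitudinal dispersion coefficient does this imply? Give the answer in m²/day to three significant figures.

At the plume center C_max = M/(n_e·A·√(4πDt)), so D = M²/(4πt·(n_e·A·C_max)²).
n_e·A·C_max = 0.21 × 4.59 × 1.01 = 0.9735 kg/m.
D = 28.0²/(4π × 127 × 0.9735²) = 0.518 m²/day.

0.518 m²/day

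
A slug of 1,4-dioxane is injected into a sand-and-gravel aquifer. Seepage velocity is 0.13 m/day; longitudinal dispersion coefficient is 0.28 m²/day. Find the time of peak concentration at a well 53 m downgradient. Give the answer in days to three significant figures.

391 days

For the 1D instantaneous-source solution, setting ∂C/∂t = 0 at fixed x gives v²t² + 2Dt − x² = 0, so t = (√(D² + v²x²) − D)/v².
√(D² + v²x²) = √(0.28² + 0.13² × 53²) = 6.896; v² = 0.0169.
t = (6.896 − 0.28)/0.0169 = 391 days (vs. the pure-advection estimate x/v = 408 d).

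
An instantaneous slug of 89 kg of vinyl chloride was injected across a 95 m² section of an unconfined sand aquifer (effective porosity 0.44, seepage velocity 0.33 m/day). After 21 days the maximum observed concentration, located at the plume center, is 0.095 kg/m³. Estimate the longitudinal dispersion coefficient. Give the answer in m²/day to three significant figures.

1.90 m²/day

At the plume center C_max = M/(n_e·A·√(4πDt)), so D = M²/(4πt·(n_e·A·C_max)²).
n_e·A·C_max = 0.44 × 95 × 0.095 = 3.971 kg/m.
D = 89²/(4π × 21 × 3.971²) = 1.90 m²/day.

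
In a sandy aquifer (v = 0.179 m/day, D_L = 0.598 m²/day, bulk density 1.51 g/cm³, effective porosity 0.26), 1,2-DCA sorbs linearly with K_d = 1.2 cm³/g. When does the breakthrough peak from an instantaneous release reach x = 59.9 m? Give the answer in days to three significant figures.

Retardation factor R = 1 + ρ_b·K_d/n = 1 + 1.51 × 1.2/0.26 = 7.969.
Sorption retards both mechanisms: v_R = v/R = 0.02246 m/day, D_R = D/R = 0.07504 m²/day.
Peak time from v_R²t² + 2D_R t − x² = 0: t = (√(D_R² + v_R²x²) − D_R)/v_R².
√(D_R² + v_R²x²) = √(0.07504² + 0.02246² × 59.9²) = 1.347; v_R² = 0.0005045.
t = (1.347 − 0.07504)/0.0005045 = 2520 days.

2520 days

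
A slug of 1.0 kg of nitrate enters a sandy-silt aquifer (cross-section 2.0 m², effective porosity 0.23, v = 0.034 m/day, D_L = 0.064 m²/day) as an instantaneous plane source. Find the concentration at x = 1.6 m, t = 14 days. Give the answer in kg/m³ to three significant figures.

For an instantaneous plane source, C(x,t) = M/(n_e·A·√(4πDt)) · exp(−(x−vt)²/(4Dt)), with n_e·A the pore (flow) area.
Plume center vt = 0.034 × 14 = 0.476 m, so the well at 1.6 m is 1.124 m downgradient of the peak.
√(4πDt) = 3.356 m, giving peak height M/(n_e·A·√(4πDt)) = 1.0/(0.23 × 2.0 × 3.356) = 0.6478 kg/m³.
(x−vt)²/(4Dt) = (1.124)²/(4 × 0.064 × 14) = 0.3525; exp(−0.3525) = 0.7029.
C = 0.6478 × 0.7029 = 0.455 kg/m³.

0.455 kg/m³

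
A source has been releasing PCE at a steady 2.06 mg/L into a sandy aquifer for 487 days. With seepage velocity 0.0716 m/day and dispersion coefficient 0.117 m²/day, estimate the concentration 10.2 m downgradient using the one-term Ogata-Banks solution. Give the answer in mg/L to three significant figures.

2.04 mg/L

For a continuous step input, C/C₀ ≈ ½·erfc((x−vt)/(2√(Dt))).
vt = 0.0716 × 487 = 34.8692 m and 2√(Dt) = 2√(0.117 × 487) = 15.10 m.
Argument (x−vt)/(2√(Dt)) = (10.2 − 34.8692)/15.10 = -1.634; ½·erfc(-1.634) = 0.9896.
C = 2.06 × 0.9896 = 2.04 mg/L.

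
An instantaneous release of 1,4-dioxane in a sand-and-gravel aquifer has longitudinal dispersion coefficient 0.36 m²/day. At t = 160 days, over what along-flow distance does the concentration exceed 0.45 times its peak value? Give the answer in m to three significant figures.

The plume is Gaussian with σ = √(2Dt) = √(2 × 0.36 × 160) = 10.73 m.
C/C_peak = exp(−Δx²/(2σ²)) = 0.45 ⇒ Δx = σ·√(−2 ln 0.45) = 10.73 × 1.264 = 13.56 m.
Width = 2Δx = 27.1 m.

27.1 m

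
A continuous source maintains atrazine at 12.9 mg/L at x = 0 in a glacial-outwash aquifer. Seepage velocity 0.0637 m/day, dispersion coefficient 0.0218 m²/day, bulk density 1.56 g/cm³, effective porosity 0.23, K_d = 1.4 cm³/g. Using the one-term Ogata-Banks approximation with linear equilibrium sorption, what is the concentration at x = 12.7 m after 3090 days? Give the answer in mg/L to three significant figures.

Retardation factor R = 1 + ρ_b·K_d/n = 1 + 1.56 × 1.4/0.23 = 10.50.
Sorption retards both mechanisms: v_R = v/R = 0.006067 m/day, D_R = D/R = 0.002076 m²/day.
v_R·t = 0.006067 × 3090 = 18.74703 m; 2√(D_R t) = 5.066 m; argument = (12.7 − 18.74703)/5.066 = -1.194.
C = C₀ × ½·erfc(-1.194) = 12.9 × 0.9543 = 12.3 mg/L.

12.3 mg/L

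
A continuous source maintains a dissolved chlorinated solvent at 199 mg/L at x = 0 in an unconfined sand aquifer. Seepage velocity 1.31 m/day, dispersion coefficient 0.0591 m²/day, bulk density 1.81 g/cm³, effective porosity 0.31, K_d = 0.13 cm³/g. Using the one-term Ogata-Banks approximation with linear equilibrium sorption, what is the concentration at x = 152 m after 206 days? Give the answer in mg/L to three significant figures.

Retardation factor R = 1 + ρ_b·K_d/n = 1 + 1.81 × 0.13/0.31 = 1.759.
Sorption retards both mechanisms: v_R = v/R = 0.7447 m/day, D_R = D/R = 0.03360 m²/day.
v_R·t = 0.7447 × 206 = 153.4082 m; 2√(D_R t) = 5.262 m; argument = (152 − 153.4082)/5.262 = -0.2676.
C = C₀ × ½·erfc(-0.2676) = 199 × 0.6474 = 129 mg/L.

129 mg/L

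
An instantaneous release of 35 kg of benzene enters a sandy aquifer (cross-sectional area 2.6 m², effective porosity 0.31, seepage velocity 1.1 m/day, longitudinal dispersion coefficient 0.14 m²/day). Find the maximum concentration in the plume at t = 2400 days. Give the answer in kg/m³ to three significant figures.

The peak of an instantaneous 1D plume sits at x = vt; there the Gaussian factor is 1 and C_max = M/(n_e·A·√(4πDt)), where n_e·A is the pore area the mass is dissolved in.
√(4πDt) = √(4π × 0.14 × 2400) = 64.98 m, so C_max = 35/(0.31 × 2.6 × 64.98) = 0.668 kg/m³.

0.668 kg/m³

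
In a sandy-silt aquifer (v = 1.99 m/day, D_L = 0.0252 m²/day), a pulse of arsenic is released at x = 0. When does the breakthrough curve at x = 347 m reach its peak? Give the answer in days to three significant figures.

For the 1D instantaneous-source solution, setting ∂C/∂t = 0 at fixed x gives v²t² + 2Dt − x² = 0, so t = (√(D² + v²x²) − D)/v².
√(D² + v²x²) = √(0.0252² + 1.99² × 347²) = 690.5; v² = 3.9601.
t = (690.5 − 0.0252)/3.9601 = 174 days (vs. the pure-advection estimate x/v = 174 d).

174 days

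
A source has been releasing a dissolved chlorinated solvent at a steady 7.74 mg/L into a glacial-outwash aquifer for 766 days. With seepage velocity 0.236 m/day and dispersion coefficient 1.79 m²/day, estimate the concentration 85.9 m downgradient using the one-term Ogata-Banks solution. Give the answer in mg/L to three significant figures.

7.47 mg/L

For a continuous step input, C/C₀ ≈ ½·erfc((x−vt)/(2√(Dt))).
vt = 0.236 × 766 = 180.776 m and 2√(Dt) = 2√(1.79 × 766) = 74.06 m.
Argument (x−vt)/(2√(Dt)) = (85.9 − 180.776)/74.06 = -1.281; ½·erfc(-1.281) = 0.9650.
C = 7.74 × 0.9650 = 7.47 mg/L.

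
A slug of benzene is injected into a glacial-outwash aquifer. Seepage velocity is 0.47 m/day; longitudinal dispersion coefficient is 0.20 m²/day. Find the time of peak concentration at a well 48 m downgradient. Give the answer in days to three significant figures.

For the 1D instantaneous-source solution, setting ∂C/∂t = 0 at fixed x gives v²t² + 2Dt − x² = 0, so t = (√(D² + v²x²) − D)/v².
√(D² + v²x²) = √(0.20² + 0.47² × 48²) = 22.56; v² = 0.2209.
t = (22.56 − 0.20)/0.2209 = 101 days (vs. the pure-advection estimate x/v = 102 d).

101 days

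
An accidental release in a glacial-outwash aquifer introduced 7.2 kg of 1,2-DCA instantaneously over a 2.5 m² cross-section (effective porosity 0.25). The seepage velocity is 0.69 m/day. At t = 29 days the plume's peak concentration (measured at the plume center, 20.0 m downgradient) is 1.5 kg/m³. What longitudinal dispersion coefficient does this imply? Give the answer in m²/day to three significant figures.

0.162 m²/day

At the plume center C_max = M/(n_e·A·√(4πDt)), so D = M²/(4πt·(n_e·A·C_max)²).
n_e·A·C_max = 0.25 × 2.5 × 1.5 = 0.9375 kg/m.
D = 7.2²/(4π × 29 × 0.9375²) = 0.162 m²/day.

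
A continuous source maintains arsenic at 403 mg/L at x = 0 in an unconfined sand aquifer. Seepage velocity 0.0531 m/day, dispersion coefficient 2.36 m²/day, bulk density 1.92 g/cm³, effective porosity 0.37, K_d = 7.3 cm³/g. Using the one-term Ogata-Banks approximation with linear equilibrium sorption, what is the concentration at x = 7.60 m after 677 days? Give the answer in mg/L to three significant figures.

93.0 mg/L

Retardation factor R = 1 + ρ_b·K_d/n = 1 + 1.92 × 7.3/0.37 = 38.88.
Sorption retards both mechanisms: v_R = v/R = 0.001366 m/day, D_R = D/R = 0.06070 m²/day.
v_R·t = 0.001366 × 677 = 0.924782 m; 2√(D_R t) = 12.82 m; argument = (7.60 − 0.924782)/12.82 = 0.5207.
C = C₀ × ½·erfc(0.5207) = 403 × 0.2307 = 93.0 mg/L.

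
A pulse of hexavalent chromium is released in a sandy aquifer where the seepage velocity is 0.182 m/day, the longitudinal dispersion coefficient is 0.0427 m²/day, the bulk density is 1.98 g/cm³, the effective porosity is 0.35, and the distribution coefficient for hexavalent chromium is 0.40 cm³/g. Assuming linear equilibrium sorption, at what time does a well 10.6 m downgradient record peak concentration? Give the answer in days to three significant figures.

Retardation factor R = 1 + ρ_b·K_d/n = 1 + 1.98 × 0.40/0.35 = 3.263.
Sorption retards both mechanisms: v_R = v/R = 0.05578 m/day, D_R = D/R = 0.01309 m²/day.
Peak time from v_R²t² + 2D_R t − x² = 0: t = (√(D_R² + v_R²x²) − D_R)/v_R².
√(D_R² + v_R²x²) = √(0.01309² + 0.05578² × 10.6²) = 0.5914; v_R² = 0.003111.
t = (0.5914 − 0.01309)/0.003111 = 186 days.

186 days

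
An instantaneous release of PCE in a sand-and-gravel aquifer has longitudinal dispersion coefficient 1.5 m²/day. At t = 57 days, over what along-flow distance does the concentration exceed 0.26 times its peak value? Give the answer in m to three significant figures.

42.9 m

The plume is Gaussian with σ = √(2Dt) = √(2 × 1.5 × 57) = 13.08 m.
C/C_peak = exp(−Δx²/(2σ²)) = 0.26 ⇒ Δx = σ·√(−2 ln 0.26) = 13.08 × 1.641 = 21.46 m.
Width = 2Δx = 42.9 m.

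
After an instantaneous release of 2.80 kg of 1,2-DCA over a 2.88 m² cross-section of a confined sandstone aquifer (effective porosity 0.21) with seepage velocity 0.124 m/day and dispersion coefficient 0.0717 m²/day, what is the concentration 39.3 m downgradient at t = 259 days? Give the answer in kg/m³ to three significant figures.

0.151 kg/m³

For an instantaneous plane source, C(x,t) = M/(n_e·A·√(4πDt)) · exp(−(x−vt)²/(4Dt)), with n_e·A the pore (flow) area.
Plume center vt = 0.124 × 259 = 32.116 m, so the well at 39.3 m is 7.184 m downgradient of the peak.
√(4πDt) = 15.28 m, giving peak height M/(n_e·A·√(4πDt)) = 2.80/(0.21 × 2.88 × 15.28) = 0.3030 kg/m³.
(x−vt)²/(4Dt) = (7.184)²/(4 × 0.0717 × 259) = 0.6948; exp(−0.6948) = 0.4992.
C = 0.3030 × 0.4992 = 0.151 kg/m³.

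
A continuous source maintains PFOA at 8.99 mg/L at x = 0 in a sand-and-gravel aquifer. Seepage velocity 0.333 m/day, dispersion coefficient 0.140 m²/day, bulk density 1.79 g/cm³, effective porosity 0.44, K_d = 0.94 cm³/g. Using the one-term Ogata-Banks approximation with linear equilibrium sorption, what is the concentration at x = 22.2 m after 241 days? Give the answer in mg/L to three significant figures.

0.615 mg/L

Retardation factor R = 1 + ρ_b·K_d/n = 1 + 1.79 × 0.94/0.44 = 4.824.
Sorption retards both mechanisms: v_R = v/R = 0.06903 m/day, D_R = D/R = 0.02902 m²/day.
v_R·t = 0.06903 × 241 = 16.63623 m; 2√(D_R t) = 5.289 m; argument = (22.2 − 16.63623)/5.289 = 1.052.
C = C₀ × ½·erfc(1.052) = 8.99 × 0.06841 = 0.615 mg/L.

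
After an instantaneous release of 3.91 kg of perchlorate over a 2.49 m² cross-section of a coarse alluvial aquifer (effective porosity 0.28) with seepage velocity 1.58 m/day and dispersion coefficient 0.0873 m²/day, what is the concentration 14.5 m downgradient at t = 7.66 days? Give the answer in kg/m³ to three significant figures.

For an instantaneous plane source, C(x,t) = M/(n_e·A·√(4πDt)) · exp(−(x−vt)²/(4Dt)), with n_e·A the pore (flow) area.
Plume center vt = 1.58 × 7.66 = 12.1028 m, so the well at 14.5 m is 2.3972 m downgradient of the peak.
√(4πDt) = 2.899 m, giving peak height M/(n_e·A·√(4πDt)) = 3.91/(0.28 × 2.49 × 2.899) = 1.935 kg/m³.
(x−vt)²/(4Dt) = (2.3972)²/(4 × 0.0873 × 7.66) = 2.148; exp(−2.148) = 0.1167.
C = 1.935 × 0.1167 = 0.226 kg/m³.

0.226 kg/m³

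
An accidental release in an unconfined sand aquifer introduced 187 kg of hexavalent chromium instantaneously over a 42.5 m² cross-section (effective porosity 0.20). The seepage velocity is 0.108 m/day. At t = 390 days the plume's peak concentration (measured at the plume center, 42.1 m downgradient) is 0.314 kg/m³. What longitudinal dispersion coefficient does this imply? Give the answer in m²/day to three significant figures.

1.00 m²/day

At the plume center C_max = M/(n_e·A·√(4πDt)), so D = M²/(4πt·(n_e·A·C_max)²).
n_e·A·C_max = 0.20 × 42.5 × 0.314 = 2.669 kg/m.
D = 187²/(4π × 390 × 2.669²) = 1.00 m²/day.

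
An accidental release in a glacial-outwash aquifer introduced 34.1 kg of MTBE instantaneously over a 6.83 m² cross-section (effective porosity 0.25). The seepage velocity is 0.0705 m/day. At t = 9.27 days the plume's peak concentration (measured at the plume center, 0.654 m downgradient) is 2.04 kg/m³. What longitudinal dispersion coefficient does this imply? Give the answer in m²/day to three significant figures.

At the plume center C_max = M/(n_e·A·√(4πDt)), so D = M²/(4πt·(n_e·A·C_max)²).
n_e·A·C_max = 0.25 × 6.83 × 2.04 = 3.483 kg/m.
D = 34.1²/(4π × 9.27 × 3.483²) = 0.823 m²/day.

0.823 m²/day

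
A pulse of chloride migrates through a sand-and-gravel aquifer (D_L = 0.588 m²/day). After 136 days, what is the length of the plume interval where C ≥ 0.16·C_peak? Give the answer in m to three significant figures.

The plume is Gaussian with σ = √(2Dt) = √(2 × 0.588 × 136) = 12.65 m.
C/C_peak = exp(−Δx²/(2σ²)) = 0.16 ⇒ Δx = σ·√(−2 ln 0.16) = 12.65 × 1.914 = 24.21 m.
Width = 2Δx = 48.4 m.

48.4 m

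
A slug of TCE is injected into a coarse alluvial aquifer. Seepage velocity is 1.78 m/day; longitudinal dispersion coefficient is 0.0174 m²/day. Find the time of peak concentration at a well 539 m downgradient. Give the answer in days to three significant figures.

303 days

For the 1D instantaneous-source solution, setting ∂C/∂t = 0 at fixed x gives v²t² + 2Dt − x² = 0, so t = (√(D² + v²x²) − D)/v².
√(D² + v²x²) = √(0.0174² + 1.78² × 539²) = 959.4; v² = 3.1684.
t = (959.4 − 0.0174)/3.1684 = 303 days (vs. the pure-advection estimate x/v = 303 d).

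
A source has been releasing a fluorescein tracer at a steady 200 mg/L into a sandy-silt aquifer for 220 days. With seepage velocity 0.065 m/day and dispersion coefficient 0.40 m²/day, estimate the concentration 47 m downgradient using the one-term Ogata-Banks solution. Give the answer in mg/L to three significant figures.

For a continuous step input, C/C₀ ≈ ½·erfc((x−vt)/(2√(Dt))).
vt = 0.065 × 220 = 14.3 m and 2√(Dt) = 2√(0.40 × 220) = 18.76 m.
Argument (x−vt)/(2√(Dt)) = (47 − 14.3)/18.76 = 1.743; ½·erfc(1.743) = 0.006851.
C = 200 × 0.006851 = 1.37 mg/L.

1.37 mg/L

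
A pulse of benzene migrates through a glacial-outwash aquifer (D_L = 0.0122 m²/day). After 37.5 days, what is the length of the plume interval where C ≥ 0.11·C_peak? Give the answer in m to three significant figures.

4.02 m

The plume is Gaussian with σ = √(2Dt) = √(2 × 0.0122 × 37.5) = 0.9566 m.
C/C_peak = exp(−Δx²/(2σ²)) = 0.11 ⇒ Δx = σ·√(−2 ln 0.11) = 0.9566 × 2.101 = 2.010 m.
Width = 2Δx = 4.02 m.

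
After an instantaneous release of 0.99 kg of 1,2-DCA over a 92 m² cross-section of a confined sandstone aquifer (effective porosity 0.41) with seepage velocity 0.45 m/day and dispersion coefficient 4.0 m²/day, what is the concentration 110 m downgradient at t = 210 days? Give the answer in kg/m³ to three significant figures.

0.000238 kg/m³

For an instantaneous plane source, C(x,t) = M/(n_e·A·√(4πDt)) · exp(−(x−vt)²/(4Dt)), with n_e·A the pore (flow) area.
Plume center vt = 0.45 × 210 = 94.5 m, so the well at 110 m is 15.5 m downgradient of the peak.
√(4πDt) = 102.7 m, giving peak height M/(n_e·A·√(4πDt)) = 0.99/(0.41 × 92 × 102.7) = 0.0002556 kg/m³.
(x−vt)²/(4Dt) = (15.5)²/(4 × 4.0 × 210) = 0.07150; exp(−0.07150) = 0.9310.
C = 0.0002556 × 0.9310 = 0.000238 kg/m³.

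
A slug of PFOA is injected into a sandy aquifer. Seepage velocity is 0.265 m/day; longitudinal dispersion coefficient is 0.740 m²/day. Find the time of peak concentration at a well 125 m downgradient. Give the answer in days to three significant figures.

461 days

For the 1D instantaneous-source solution, setting ∂C/∂t = 0 at fixed x gives v²t² + 2Dt − x² = 0, so t = (√(D² + v²x²) − D)/v².
√(D² + v²x²) = √(0.740² + 0.265² × 125²) = 33.13; v² = 0.070225.
t = (33.13 − 0.740)/0.070225 = 461 days (vs. the pure-advection estimate x/v = 472 d).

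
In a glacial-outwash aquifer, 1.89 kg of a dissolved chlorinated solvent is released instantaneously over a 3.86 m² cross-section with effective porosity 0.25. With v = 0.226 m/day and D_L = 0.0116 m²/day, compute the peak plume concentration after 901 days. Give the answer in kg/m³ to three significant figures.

0.171 kg/m³

The peak of an instantaneous 1D plume sits at x = vt; there the Gaussian factor is 1 and C_max = M/(n_e·A·√(4πDt)), where n_e·A is the pore area the mass is dissolved in.
√(4πDt) = √(4π × 0.0116 × 901) = 11.46 m, so C_max = 1.89/(0.25 × 3.86 × 11.46) = 0.171 kg/m³.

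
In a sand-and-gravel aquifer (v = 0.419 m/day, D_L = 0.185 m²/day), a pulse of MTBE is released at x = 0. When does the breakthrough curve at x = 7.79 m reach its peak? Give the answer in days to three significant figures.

For the 1D instantaneous-source solution, setting ∂C/∂t = 0 at fixed x gives v²t² + 2Dt − x² = 0, so t = (√(D² + v²x²) − D)/v².
√(D² + v²x²) = √(0.185² + 0.419² × 7.79²) = 3.269; v² = 0.175561.
t = (3.269 − 0.185)/0.175561 = 17.6 days (vs. the pure-advection estimate x/v = 18.6 d).

17.6 days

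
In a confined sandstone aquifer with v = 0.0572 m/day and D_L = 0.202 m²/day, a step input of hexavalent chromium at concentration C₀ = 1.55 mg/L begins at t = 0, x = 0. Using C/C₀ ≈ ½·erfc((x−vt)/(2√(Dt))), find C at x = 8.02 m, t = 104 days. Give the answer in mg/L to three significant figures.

For a continuous step input, C/C₀ ≈ ½·erfc((x−vt)/(2√(Dt))).
vt = 0.0572 × 104 = 5.9488 m and 2√(Dt) = 2√(0.202 × 104) = 9.167 m.
Argument (x−vt)/(2√(Dt)) = (8.02 − 5.9488)/9.167 = 0.2259; ½·erfc(0.2259) = 0.3747.
C = 1.55 × 0.3747 = 0.581 mg/L.

0.581 mg/L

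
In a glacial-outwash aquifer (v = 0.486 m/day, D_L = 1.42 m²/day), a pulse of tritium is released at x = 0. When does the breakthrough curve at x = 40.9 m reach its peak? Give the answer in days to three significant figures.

For the 1D instantaneous-source solution, setting ∂C/∂t = 0 at fixed x gives v²t² + 2Dt − x² = 0, so t = (√(D² + v²x²) − D)/v².
√(D² + v²x²) = √(1.42² + 0.486² × 40.9²) = 19.93; v² = 0.236196.
t = (19.93 − 1.42)/0.236196 = 78.4 days (vs. the pure-advection estimate x/v = 84.2 d).

78.4 days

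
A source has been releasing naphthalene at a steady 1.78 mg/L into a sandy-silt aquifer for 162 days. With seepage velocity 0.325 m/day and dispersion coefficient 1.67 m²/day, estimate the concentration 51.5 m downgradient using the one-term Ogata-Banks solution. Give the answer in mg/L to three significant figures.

For a continuous step input, C/C₀ ≈ ½·erfc((x−vt)/(2√(Dt))).
vt = 0.325 × 162 = 52.65 m and 2√(Dt) = 2√(1.67 × 162) = 32.90 m.
Argument (x−vt)/(2√(Dt)) = (51.5 − 52.65)/32.90 = -0.03495; ½·erfc(-0.03495) = 0.5197.
C = 1.78 × 0.5197 = 0.925 mg/L.

0.925 mg/L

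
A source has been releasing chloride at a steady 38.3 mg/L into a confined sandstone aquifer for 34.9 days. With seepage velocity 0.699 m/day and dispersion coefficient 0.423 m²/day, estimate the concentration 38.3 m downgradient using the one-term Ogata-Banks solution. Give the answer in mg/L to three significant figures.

0.201 mg/L

For a continuous step input, C/C₀ ≈ ½·erfc((x−vt)/(2√(Dt))).
vt = 0.699 × 34.9 = 24.3951 m and 2√(Dt) = 2√(0.423 × 34.9) = 7.684 m.
Argument (x−vt)/(2√(Dt)) = (38.3 − 24.3951)/7.684 = 1.810; ½·erfc(1.810) = 0.005238.
C = 38.3 × 0.005238 = 0.201 mg/L.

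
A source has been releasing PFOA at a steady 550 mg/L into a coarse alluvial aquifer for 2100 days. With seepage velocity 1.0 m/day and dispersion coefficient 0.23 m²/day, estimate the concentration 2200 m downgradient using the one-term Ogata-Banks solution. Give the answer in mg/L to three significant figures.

0.356 mg/L

For a continuous step input, C/C₀ ≈ ½·erfc((x−vt)/(2√(Dt))).
vt = 1.0 × 2100 = 2100 m and 2√(Dt) = 2√(0.23 × 2100) = 43.95 m.
Argument (x−vt)/(2√(Dt)) = (2200 − 2100)/43.95 = 2.275; ½·erfc(2.275) = 0.0006469.
C = 550 × 0.0006469 = 0.356 mg/L.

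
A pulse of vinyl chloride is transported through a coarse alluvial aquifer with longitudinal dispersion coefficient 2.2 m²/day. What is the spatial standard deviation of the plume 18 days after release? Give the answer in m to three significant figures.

Dispersive spreading gives a Gaussian with σ² = 2Dt; advection only shifts the center.
σ = √(2 × 2.2 × 18) = 8.90 m.

8.90 m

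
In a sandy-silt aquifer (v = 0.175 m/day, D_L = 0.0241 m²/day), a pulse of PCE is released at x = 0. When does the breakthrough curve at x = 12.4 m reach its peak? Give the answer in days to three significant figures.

For the 1D instantaneous-source solution, setting ∂C/∂t = 0 at fixed x gives v²t² + 2Dt − x² = 0, so t = (√(D² + v²x²) − D)/v².
√(D² + v²x²) = √(0.0241² + 0.175² × 12.4²) = 2.170; v² = 0.030625.
t = (2.170 − 0.0241)/0.030625 = 70.1 days (vs. the pure-advection estimate x/v = 70.9 d).

70.1 days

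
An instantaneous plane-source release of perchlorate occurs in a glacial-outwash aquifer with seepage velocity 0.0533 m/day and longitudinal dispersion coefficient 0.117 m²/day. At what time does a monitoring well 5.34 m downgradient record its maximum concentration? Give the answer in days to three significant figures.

67.1 days

For the 1D instantaneous-source solution, setting ∂C/∂t = 0 at fixed x gives v²t² + 2Dt − x² = 0, so t = (√(D² + v²x²) − D)/v².
√(D² + v²x²) = √(0.117² + 0.0533² × 5.34²) = 0.3077; v² = 0.00284089.
t = (0.3077 − 0.117)/0.00284089 = 67.1 days (vs. the pure-advection estimate x/v = 100 d).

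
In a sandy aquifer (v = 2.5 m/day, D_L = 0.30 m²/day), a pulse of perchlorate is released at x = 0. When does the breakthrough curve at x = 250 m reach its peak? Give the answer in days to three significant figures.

For the 1D instantaneous-source solution, setting ∂C/∂t = 0 at fixed x gives v²t² + 2Dt − x² = 0, so t = (√(D² + v²x²) − D)/v².
√(D² + v²x²) = √(0.30² + 2.5² × 250²) = 625.0; v² = 6.25.
t = (625.0 − 0.30)/6.25 = 100 days (vs. the pure-advection estimate x/v = 100 d).

100 days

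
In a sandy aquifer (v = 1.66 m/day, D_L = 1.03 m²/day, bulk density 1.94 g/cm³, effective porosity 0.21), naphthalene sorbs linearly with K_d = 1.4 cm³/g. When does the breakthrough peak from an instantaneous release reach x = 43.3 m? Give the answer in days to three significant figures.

Retardation factor R = 1 + ρ_b·K_d/n = 1 + 1.94 × 1.4/0.21 = 13.93.
Sorption retards both mechanisms: v_R = v/R = 0.1192 m/day, D_R = D/R = 0.07394 m²/day.
Peak time from v_R²t² + 2D_R t − x² = 0: t = (√(D_R² + v_R²x²) − D_R)/v_R².
√(D_R² + v_R²x²) = √(0.07394² + 0.1192² × 43.3²) = 5.162; v_R² = 0.01421.
t = (5.162 − 0.07394)/0.01421 = 358 days.

358 days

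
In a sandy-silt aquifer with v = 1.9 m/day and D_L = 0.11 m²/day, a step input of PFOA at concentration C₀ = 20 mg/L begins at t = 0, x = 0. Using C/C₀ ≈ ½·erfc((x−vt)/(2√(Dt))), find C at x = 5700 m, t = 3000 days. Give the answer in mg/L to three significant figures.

10.0 mg/L

For a continuous step input, C/C₀ ≈ ½·erfc((x−vt)/(2√(Dt))).
vt = 1.9 × 3000 = 5700 m and 2√(Dt) = 2√(0.11 × 3000) = 36.33 m.
Argument (x−vt)/(2√(Dt)) = (5700 − 5700)/36.33 = 0; ½·erfc(0) = 0.5000.
C = 20 × 0.5000 = 10.0 mg/L.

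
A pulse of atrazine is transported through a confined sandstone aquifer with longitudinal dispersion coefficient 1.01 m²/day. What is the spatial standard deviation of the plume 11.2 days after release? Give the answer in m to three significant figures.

Dispersive spreading gives a Gaussian with σ² = 2Dt; advection only shifts the center.
σ = √(2 × 1.01 × 11.2) = 4.76 m.

4.76 m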